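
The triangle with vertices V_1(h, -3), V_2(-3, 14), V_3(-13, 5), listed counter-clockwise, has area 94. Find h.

The doubled signed area Σ (x_i y_{i+1} − x_{i+1} y_i) is linear in h.
With h=0 it equals 197; the coefficient of h is 9 (from the two edges through V_1).
So 9·h + 197 = 2·94 = 188 ⇒ h = -1.

-1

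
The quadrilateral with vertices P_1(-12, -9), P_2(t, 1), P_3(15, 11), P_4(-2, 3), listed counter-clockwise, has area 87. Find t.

The doubled signed area Σ (x_i y_{i+1} − x_{i+1} y_i) is linear in t.
With t=0 it equals 94; the coefficient of t is 20 (from the two edges through P_2).
So 20·t + 94 = 2·87 = 174 ⇒ t = 4.

4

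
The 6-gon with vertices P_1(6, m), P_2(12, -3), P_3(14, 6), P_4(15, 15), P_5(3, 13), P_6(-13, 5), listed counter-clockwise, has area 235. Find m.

The doubled signed area Σ (x_i y_{i+1} − x_{i+1} y_i) is linear in m.
With m=0 it equals 520; the coefficient of m is -25 (from the two edges through P_1).
So -25·m + 520 = 2·235 = 470 ⇒ m = 2.

2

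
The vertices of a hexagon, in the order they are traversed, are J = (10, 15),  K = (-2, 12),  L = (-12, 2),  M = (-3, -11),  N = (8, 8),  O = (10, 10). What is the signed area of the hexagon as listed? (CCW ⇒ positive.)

271

Σ = (150) + (140) + (138) + (64) + (0) + (50) = 542
Signed area = Σ/2 = 271 (positive ⇒ counter-clockwise traversal).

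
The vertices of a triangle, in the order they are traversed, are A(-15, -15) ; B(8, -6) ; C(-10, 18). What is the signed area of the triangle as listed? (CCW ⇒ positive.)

357

Apply the surveyor's formula: 2A = Σ (x_i·y_{i+1} − x_{i+1}·y_i), indices taken mod 3.
Cross-terms: 210, 84, 420  ⇒  Σ = 714
Signed area = Σ/2 = 357 (positive ⇒ counter-clockwise traversal).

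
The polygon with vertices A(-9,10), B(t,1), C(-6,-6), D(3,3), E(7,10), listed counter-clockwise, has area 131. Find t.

Write out the shoelace sum; only the two edges meeting at B involve t:
2·Area = [((-9)·1 − t·10) + (t·(-6) − (-6)·1)] + 169
       = -16·t + 166 = 262
⇒ t = -6.

-6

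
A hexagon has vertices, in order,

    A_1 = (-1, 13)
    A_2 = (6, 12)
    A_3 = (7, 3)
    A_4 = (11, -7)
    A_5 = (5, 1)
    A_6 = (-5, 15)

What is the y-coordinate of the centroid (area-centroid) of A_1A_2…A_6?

Apply the shoelace (surveyor's) formula. First the cross-terms c_i = x_i·y_{i+1} − x_{i+1}·y_i:
  -90, -66, -82, 46, 80, -50  ⇒  2A = -162, A = -81.
Then Σ (y_i + y_{i+1})·c_i = -3308, so ȳ = -3308 / (6·(-81)) = 1654/243.

1654/243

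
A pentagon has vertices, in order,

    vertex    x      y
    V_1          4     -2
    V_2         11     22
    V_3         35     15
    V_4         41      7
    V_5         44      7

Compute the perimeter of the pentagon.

104

|V_1V_2| = √((7)² + (24)²) = √625 = 25
|V_2V_3| = √((24)² + (-7)²) = √625 = 25
|V_3V_4| = √((6)² + (-8)²) = √100 = 10
|V_4V_5| = √((3)² + (0)²) = √9 = 3
|V_5V_1| = √((-40)² + (-9)²) = √1681 = 41
Perimeter = 25 + 25 + 10 + 3 + 41 = 104.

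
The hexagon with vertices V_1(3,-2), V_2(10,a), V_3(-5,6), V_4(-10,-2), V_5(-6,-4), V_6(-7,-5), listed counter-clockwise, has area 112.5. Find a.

Write out the shoelace sum; only the two edges meeting at V_2 involve a:
2·Area = [(3·a − 10·(-2)) + (10·6 − (-5)·a)] + 129
       = 8·a + 209 = 225
⇒ a = 2.

2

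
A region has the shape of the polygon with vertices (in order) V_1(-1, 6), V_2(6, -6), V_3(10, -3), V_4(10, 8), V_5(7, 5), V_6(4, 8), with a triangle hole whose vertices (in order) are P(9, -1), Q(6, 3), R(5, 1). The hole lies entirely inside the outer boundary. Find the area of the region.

87

Outer boundary:
Apply the shoelace formula: 2A = Σ (x_i·y_{i+1} − x_{i+1}·y_i), indices taken mod 6.
Σ = (-30) + (42) + (110) + (-6) + (36) + (32) = 184
Area = |Σ|/2 = 92.
Hole:
Cross-terms: 33, -9, -14  ⇒  Σ = 10
Area = |Σ|/2 = 5.
Net area = 92 − 5 = 87.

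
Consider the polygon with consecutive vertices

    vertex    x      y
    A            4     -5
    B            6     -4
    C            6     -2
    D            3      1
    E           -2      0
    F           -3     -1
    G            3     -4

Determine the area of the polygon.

A→B: (4)(-4) − (6)(-5) = 14
B→C: (6)(-2) − (6)(-4) = 12
C→D: (6)(1) − (3)(-2) = 12
D→E: (3)(0) − (-2)(1) = 2
E→F: (-2)(-1) − (-3)(0) = 2
F→G: (-3)(-4) − (3)(-1) = 15
G→A: (3)(-5) − (4)(-4) = 1
Σ = 58
Area = |Σ|/2 = 29.

29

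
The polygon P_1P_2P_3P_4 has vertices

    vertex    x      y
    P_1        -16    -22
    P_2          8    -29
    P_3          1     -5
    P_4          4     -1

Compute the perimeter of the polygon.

84

|P_1P_2| = √((24)² + (-7)²) = √625 = 25
|P_2P_3| = √((-7)² + (24)²) = √625 = 25
|P_3P_4| = √((3)² + (4)²) = √25 = 5
|P_4P_1| = √((-20)² + (-21)²) = √841 = 29
Perimeter = 25 + 25 + 5 + 29 = 84.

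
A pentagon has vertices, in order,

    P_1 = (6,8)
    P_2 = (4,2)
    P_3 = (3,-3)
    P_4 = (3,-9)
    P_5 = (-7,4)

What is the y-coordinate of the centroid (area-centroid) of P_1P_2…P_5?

61/51

Apply the surveyor's formula. First the cross-terms c_i = x_i·y_{i+1} − x_{i+1}·y_i:
  -20, -18, -18, -51, -80  ⇒  2A = -187, A = -93.5.
Then Σ (y_i + y_{i+1})·c_i = -671, so ȳ = -671 / (6·(-93.5)) = 61/51.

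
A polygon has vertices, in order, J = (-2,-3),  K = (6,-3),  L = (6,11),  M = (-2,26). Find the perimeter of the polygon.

|JK| = √((8)² + (0)²) = √64 = 8
|KL| = √((0)² + (14)²) = √196 = 14
|LM| = √((-8)² + (15)²) = √289 = 17
|MJ| = √((0)² + (-29)²) = √841 = 29
Perimeter = 8 + 14 + 17 + 29 = 68.

68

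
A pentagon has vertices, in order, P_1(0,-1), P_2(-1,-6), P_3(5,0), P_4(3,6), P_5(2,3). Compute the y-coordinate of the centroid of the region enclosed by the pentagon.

-4/27

Apply the shoelace formula. First the cross-terms c_i = x_i·y_{i+1} − x_{i+1}·y_i:
  -1, 30, 30, -3, -2  ⇒  2A = 54, A = 27.
Then Σ (y_i + y_{i+1})·c_i = -24, so ȳ = -24 / (6·27) = -4/27.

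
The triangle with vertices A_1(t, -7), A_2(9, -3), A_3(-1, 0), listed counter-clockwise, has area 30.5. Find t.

2

Write out the shoelace sum; only the two edges meeting at A_1 involve t:
2·Area = [((-1)·(-7) − t·0) + (t·(-3) − 9·(-7))] + -3
       = -3·t + 67 = 61
⇒ t = 2.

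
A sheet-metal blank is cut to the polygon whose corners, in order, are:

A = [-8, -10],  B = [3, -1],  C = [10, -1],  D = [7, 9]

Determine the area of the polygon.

72

Cross-terms: 38, 7, 97, 2  ⇒  Σ = 144
Area = |Σ|/2 = 72.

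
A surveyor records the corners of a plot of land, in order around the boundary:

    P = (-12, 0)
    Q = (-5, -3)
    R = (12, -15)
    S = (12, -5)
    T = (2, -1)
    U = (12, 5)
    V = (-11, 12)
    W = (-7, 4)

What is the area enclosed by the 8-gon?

287

Σ = (36) + (111) + (120) + (-2) + (22) + (199) + (40) + (48) = 574
Area = |Σ|/2 = 287.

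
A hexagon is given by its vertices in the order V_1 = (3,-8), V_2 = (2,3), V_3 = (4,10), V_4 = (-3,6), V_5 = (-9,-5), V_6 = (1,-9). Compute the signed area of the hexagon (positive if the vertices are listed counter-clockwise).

Apply Gauss's area formula: 2A = Σ (x_i·y_{i+1} − x_{i+1}·y_i), indices taken mod 6.
Σ = (25) + (8) + (54) + (69) + (86) + (19) = 261
Signed area = Σ/2 = 130.5 (positive ⇒ counter-clockwise traversal).

130.5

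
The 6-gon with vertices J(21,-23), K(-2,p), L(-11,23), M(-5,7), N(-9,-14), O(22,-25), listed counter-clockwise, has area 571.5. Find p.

The doubled signed area Σ (x_i y_{i+1} − x_{i+1} y_i) is linear in p.
With p=0 it equals 631; the coefficient of p is 32 (from the two edges through K).
So 32·p + 631 = 2·571.5 = 1143 ⇒ p = 16.

16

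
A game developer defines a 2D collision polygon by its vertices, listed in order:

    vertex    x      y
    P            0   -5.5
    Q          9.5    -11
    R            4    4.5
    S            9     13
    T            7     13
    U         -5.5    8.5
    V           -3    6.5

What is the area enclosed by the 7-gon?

Apply the shoelace (surveyor's) formula: 2A = Σ (x_i·y_{i+1} − x_{i+1}·y_i), indices taken mod 7.
Cross-terms: 52.25, 86.75, 11.5, 26, 131, -10.25, 16.5  ⇒  Σ = 313.75
Area = |Σ|/2 = 156.875.

156.875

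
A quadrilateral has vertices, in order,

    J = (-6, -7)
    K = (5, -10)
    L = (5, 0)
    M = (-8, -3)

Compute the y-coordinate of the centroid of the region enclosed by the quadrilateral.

-175/36

Apply Gauss's area formula. First the cross-terms c_i = x_i·y_{i+1} − x_{i+1}·y_i:
  95, 50, -15, 38  ⇒  2A = 168, A = 84.
Then Σ (y_i + y_{i+1})·c_i = -2450, so ȳ = -2450 / (6·84) = -175/36.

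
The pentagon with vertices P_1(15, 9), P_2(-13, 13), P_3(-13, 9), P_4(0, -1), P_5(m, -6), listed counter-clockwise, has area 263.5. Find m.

Write out the shoelace sum; only the two edges meeting at P_5 involve m:
2·Area = [(0·(-6) − m·(-1)) + (m·9 − 15·(-6))] + 377
       = 10·m + 467 = 527
⇒ m = 6.

6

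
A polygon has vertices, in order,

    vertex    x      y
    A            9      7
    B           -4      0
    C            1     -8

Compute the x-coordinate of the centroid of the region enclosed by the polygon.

Apply the shoelace formula. First the cross-terms c_i = x_i·y_{i+1} − x_{i+1}·y_i:
  28, 32, 79  ⇒  2A = 139, A = 69.5.
Then Σ (x_i + x_{i+1})·c_i = 834, so x̄ = 834 / (6·69.5) = 2.

2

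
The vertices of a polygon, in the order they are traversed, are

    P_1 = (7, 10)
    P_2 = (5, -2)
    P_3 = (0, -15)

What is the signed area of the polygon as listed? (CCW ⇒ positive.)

Cross-terms: -64, -75, 105  ⇒  Σ = -34
Signed area = Σ/2 = -17 (negative ⇒ clockwise traversal).

-17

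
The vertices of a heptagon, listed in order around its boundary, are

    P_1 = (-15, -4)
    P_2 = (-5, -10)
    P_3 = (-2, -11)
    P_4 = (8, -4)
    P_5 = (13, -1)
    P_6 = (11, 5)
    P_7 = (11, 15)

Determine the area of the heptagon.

Apply Gauss's area formula: 2A = Σ (x_i·y_{i+1} − x_{i+1}·y_i), indices taken mod 7.
P_1→P_2: (-15)(-10) − (-5)(-4) = 130
P_2→P_3: (-5)(-11) − (-2)(-10) = 35
P_3→P_4: (-2)(-4) − (8)(-11) = 96
P_4→P_5: (8)(-1) − (13)(-4) = 44
P_5→P_6: (13)(5) − (11)(-1) = 76
P_6→P_7: (11)(15) − (11)(5) = 110
P_7→P_1: (11)(-4) − (-15)(15) = 181
Σ = 672
Area = |Σ|/2 = 336.

336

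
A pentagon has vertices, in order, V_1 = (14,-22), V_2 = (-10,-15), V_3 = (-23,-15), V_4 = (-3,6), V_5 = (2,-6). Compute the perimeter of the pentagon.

|V_1V_2| = √((-24)² + (7)²) = √625 = 25
|V_2V_3| = √((-13)² + (0)²) = √169 = 13
|V_3V_4| = √((20)² + (21)²) = √841 = 29
|V_4V_5| = √((5)² + (-12)²) = √169 = 13
|V_5V_1| = √((12)² + (-16)²) = √400 = 20
Perimeter = 25 + 13 + 29 + 13 + 20 = 100.

100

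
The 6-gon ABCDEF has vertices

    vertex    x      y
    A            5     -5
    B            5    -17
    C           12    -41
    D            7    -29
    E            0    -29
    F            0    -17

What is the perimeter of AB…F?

|AB| = √((0)² + (-12)²) = √144 = 12
|BC| = √((7)² + (-24)²) = √625 = 25
|CD| = √((-5)² + (12)²) = √169 = 13
|DE| = √((-7)² + (0)²) = √49 = 7
|EF| = √((0)² + (12)²) = √144 = 12
|FA| = √((5)² + (12)²) = √169 = 13
Perimeter = 12 + 25 + 13 + 7 + 12 + 13 = 82.

82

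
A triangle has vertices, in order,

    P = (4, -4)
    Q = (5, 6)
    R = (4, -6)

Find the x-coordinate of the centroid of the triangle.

13/3

Apply the surveyor's formula. First the cross-terms c_i = x_i·y_{i+1} − x_{i+1}·y_i:
  44, -54, 8  ⇒  2A = -2, A = -1.
Then Σ (x_i + x_{i+1})·c_i = -26, so x̄ = -26 / (6·(-1)) = 13/3.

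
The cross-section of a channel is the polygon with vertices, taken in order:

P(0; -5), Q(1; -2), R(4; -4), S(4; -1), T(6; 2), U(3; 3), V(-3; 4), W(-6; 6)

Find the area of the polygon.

Σ = (5) + (4) + (12) + (14) + (12) + (21) + (6) + (30) = 104
Area = |Σ|/2 = 52.

52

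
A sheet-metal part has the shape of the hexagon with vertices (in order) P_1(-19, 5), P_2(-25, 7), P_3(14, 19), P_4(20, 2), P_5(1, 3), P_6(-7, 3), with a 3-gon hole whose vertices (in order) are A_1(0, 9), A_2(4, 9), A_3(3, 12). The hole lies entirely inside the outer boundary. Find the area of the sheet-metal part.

Outer boundary:
Apply the shoelace formula: 2A = Σ (x_i·y_{i+1} − x_{i+1}·y_i), indices taken mod 6.
P_1→P_2: (-19)(7) − (-25)(5) = -8
P_2→P_3: (-25)(19) − (14)(7) = -573
P_3→P_4: (14)(2) − (20)(19) = -352
P_4→P_5: (20)(3) − (1)(2) = 58
P_5→P_6: (1)(3) − (-7)(3) = 24
P_6→P_1: (-7)(5) − (-19)(3) = 22
Σ = -829
Area = |Σ|/2 = 414.5.
Hole:
Σ = (-36) + (21) + (27) = 12
Area = |Σ|/2 = 6.
Net area = 414.5 − 6 = 408.5.

408.5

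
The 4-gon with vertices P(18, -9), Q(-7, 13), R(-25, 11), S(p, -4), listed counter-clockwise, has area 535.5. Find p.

The doubled signed area Σ (x_i y_{i+1} − x_{i+1} y_i) is linear in p.
With p=0 it equals 591; the coefficient of p is -20 (from the two edges through S).
So -20·p + 591 = 2·535.5 = 1071 ⇒ p = -24.

-24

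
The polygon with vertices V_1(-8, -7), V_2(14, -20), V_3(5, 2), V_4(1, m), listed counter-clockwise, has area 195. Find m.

The doubled signed area Σ (x_i y_{i+1} − x_{i+1} y_i) is linear in m.
With m=0 it equals 377; the coefficient of m is 13 (from the two edges through V_4).
So 13·m + 377 = 2·195 = 390 ⇒ m = 1.

1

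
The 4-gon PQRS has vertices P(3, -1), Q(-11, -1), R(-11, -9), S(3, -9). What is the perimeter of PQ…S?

|PQ| = √((-14)² + (0)²) = √196 = 14
|QR| = √((0)² + (-8)²) = √64 = 8
|RS| = √((14)² + (0)²) = √196 = 14
|SP| = √((0)² + (8)²) = √64 = 8
Perimeter = 14 + 8 + 14 + 8 = 44.

44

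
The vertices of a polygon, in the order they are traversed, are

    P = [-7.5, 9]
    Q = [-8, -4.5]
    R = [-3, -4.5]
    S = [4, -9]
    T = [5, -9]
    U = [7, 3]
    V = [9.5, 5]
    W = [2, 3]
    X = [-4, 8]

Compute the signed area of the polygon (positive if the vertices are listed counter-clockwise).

Σ = (105.75) + (22.5) + (45) + (9) + (78) + (6.5) + (18.5) + (28) + (24) = 337.25
Signed area = Σ/2 = 168.625 (positive ⇒ counter-clockwise traversal).

168.625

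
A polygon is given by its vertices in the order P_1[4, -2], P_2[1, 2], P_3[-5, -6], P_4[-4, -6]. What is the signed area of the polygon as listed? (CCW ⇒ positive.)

Σ = (10) + (4) + (6) + (32) = 52
Signed area = Σ/2 = 26 (positive ⇒ counter-clockwise traversal).

26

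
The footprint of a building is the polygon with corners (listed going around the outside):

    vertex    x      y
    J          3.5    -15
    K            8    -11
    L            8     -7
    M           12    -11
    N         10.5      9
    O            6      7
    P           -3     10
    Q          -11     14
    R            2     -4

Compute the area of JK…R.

250.75

Σ = (81.5) + (32) + (-4) + (223.5) + (19.5) + (81) + (68) + (16) + (-16) = 501.5
Area = |Σ|/2 = 250.75.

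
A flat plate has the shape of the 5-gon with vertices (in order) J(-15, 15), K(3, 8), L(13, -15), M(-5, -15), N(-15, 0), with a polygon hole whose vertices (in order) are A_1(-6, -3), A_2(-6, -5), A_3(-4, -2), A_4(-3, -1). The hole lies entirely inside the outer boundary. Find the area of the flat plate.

514.5

Outer boundary:
J→K: (-15)(8) − (3)(15) = -165
K→L: (3)(-15) − (13)(8) = -149
L→M: (13)(-15) − (-5)(-15) = -270
M→N: (-5)(0) − (-15)(-15) = -225
N→J: (-15)(15) − (-15)(0) = -225
Σ = -1034
Area = |Σ|/2 = 517.
Hole:
Σ = (12) + (-8) + (-2) + (3) = 5
Area = |Σ|/2 = 2.5.
Net area = 517 − 2.5 = 514.5.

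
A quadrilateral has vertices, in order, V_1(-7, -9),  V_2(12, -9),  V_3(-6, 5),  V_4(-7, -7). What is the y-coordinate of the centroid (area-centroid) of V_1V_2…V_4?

Apply Gauss's area formula. First the cross-terms c_i = x_i·y_{i+1} − x_{i+1}·y_i:
  171, 6, 77, 14  ⇒  2A = 268, A = 134.
Then Σ (y_i + y_{i+1})·c_i = -3480, so ȳ = -3480 / (6·134) = -290/67.

-290/67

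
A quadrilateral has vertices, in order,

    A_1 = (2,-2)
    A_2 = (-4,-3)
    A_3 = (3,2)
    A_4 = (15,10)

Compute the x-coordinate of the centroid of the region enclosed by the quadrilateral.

Apply the shoelace (surveyor's) formula. First the cross-terms c_i = x_i·y_{i+1} − x_{i+1}·y_i:
  -14, 1, 0, -50  ⇒  2A = -63, A = -31.5.
Then Σ (x_i + x_{i+1})·c_i = -823, so x̄ = -823 / (6·(-31.5)) = 823/189.

823/189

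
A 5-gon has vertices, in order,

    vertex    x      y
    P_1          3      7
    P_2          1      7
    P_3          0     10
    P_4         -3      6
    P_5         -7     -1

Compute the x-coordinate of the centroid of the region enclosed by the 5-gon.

Apply the surveyor's formula. First the cross-terms c_i = x_i·y_{i+1} − x_{i+1}·y_i:
  14, 10, 30, 45, -46  ⇒  2A = 53, A = 26.5.
Then Σ (x_i + x_{i+1})·c_i = -290, so x̄ = -290 / (6·26.5) = -290/159.

-290/159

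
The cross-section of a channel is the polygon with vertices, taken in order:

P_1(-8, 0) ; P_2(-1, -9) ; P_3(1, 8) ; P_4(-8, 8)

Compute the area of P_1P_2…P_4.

Σ = (72) + (1) + (72) + (64) = 209
Area = |Σ|/2 = 104.5.

104.5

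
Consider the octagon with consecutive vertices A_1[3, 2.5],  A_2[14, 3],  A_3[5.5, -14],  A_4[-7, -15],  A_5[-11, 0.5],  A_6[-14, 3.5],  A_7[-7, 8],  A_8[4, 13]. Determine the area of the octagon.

429.25

Σ = (-26) + (-212.5) + (-180.5) + (-168.5) + (-31.5) + (-87.5) + (-123) + (-29) = -858.5
Area = |Σ|/2 = 429.25.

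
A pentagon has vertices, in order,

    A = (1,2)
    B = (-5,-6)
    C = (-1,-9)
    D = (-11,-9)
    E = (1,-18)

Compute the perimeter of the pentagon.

60

|AB| = √((-6)² + (-8)²) = √100 = 10
|BC| = √((4)² + (-3)²) = √25 = 5
|CD| = √((-10)² + (0)²) = √100 = 10
|DE| = √((12)² + (-9)²) = √225 = 15
|EA| = √((0)² + (20)²) = √400 = 20
Perimeter = 10 + 5 + 10 + 15 + 20 = 60.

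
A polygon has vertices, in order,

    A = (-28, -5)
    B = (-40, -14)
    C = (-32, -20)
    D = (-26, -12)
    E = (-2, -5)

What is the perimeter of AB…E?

|AB| = √((-12)² + (-9)²) = √225 = 15
|BC| = √((8)² + (-6)²) = √100 = 10
|CD| = √((6)² + (8)²) = √100 = 10
|DE| = √((24)² + (7)²) = √625 = 25
|EA| = √((-26)² + (0)²) = √676 = 26
Perimeter = 15 + 10 + 10 + 25 + 26 = 86.

86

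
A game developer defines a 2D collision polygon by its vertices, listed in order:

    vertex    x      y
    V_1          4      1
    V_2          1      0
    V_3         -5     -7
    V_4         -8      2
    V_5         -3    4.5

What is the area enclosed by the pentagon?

Apply the surveyor's formula: 2A = Σ (x_i·y_{i+1} − x_{i+1}·y_i), indices taken mod 5.
Cross-terms: -1, -7, -66, -30, -21  ⇒  Σ = -125
Area = |Σ|/2 = 62.5.

62.5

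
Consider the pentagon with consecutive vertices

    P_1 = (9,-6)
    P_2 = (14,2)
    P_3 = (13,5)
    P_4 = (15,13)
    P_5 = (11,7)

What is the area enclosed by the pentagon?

Apply the shoelace formula: 2A = Σ (x_i·y_{i+1} − x_{i+1}·y_i), indices taken mod 5.
Σ = (102) + (44) + (94) + (-38) + (-129) = 73
Area = |Σ|/2 = 36.5.

36.5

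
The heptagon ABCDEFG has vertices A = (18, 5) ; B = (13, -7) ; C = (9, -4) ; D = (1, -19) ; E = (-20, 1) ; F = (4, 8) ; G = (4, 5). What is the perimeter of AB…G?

106

|AB| = √((-5)² + (-12)²) = √169 = 13
|BC| = √((-4)² + (3)²) = √25 = 5
|CD| = √((-8)² + (-15)²) = √289 = 17
|DE| = √((-21)² + (20)²) = √841 = 29
|EF| = √((24)² + (7)²) = √625 = 25
|FG| = √((0)² + (-3)²) = √9 = 3
|GA| = √((14)² + (0)²) = √196 = 14
Perimeter = 13 + 5 + 17 + 29 + 25 + 3 + 14 = 106.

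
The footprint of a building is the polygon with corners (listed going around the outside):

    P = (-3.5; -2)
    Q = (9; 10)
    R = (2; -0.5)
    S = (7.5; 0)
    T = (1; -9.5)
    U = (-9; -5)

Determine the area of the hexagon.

Σ = (-17) + (-24.5) + (3.75) + (-71.25) + (-90.5) + (0.5) = -199
Area = |Σ|/2 = 99.5.

99.5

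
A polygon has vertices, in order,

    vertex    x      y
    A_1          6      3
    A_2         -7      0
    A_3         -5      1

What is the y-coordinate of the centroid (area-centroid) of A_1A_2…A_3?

Apply the surveyor's formula. First the cross-terms c_i = x_i·y_{i+1} − x_{i+1}·y_i:
  21, -7, -21  ⇒  2A = -7, A = -3.5.
Then Σ (y_i + y_{i+1})·c_i = -28, so ȳ = -28 / (6·(-3.5)) = 4/3.

4/3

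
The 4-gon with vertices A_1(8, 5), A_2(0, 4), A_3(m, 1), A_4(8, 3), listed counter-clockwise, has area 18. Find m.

4

The doubled signed area Σ (x_i y_{i+1} − x_{i+1} y_i) is linear in m.
With m=0 it equals 40; the coefficient of m is -1 (from the two edges through A_3).
So -1·m + 40 = 2·18 = 36 ⇒ m = 4.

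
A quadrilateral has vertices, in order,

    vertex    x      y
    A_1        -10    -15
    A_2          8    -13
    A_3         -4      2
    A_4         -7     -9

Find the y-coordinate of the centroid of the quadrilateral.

Apply Gauss's area formula. First the cross-terms c_i = x_i·y_{i+1} − x_{i+1}·y_i:
  250, -36, 50, 15  ⇒  2A = 279, A = 139.5.
Then Σ (y_i + y_{i+1})·c_i = -7314, so ȳ = -7314 / (6·139.5) = -2438/279.

-2438/279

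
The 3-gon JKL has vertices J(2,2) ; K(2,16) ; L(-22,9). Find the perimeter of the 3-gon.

|JK| = √((0)² + (14)²) = √196 = 14
|KL| = √((-24)² + (-7)²) = √625 = 25
|LJ| = √((24)² + (-7)²) = √625 = 25
Perimeter = 14 + 25 + 25 = 64.

64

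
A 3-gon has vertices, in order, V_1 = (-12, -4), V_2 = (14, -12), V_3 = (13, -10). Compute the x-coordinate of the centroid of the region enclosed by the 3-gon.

5

Apply the shoelace (surveyor's) formula. First the cross-terms c_i = x_i·y_{i+1} − x_{i+1}·y_i:
  200, 16, -172  ⇒  2A = 44, A = 22.
Then Σ (x_i + x_{i+1})·c_i = 660, so x̄ = 660 / (6·22) = 5.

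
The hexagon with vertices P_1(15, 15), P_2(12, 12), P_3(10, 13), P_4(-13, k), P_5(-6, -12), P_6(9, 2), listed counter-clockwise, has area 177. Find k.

-13

Write out the shoelace sum; only the two edges meeting at P_4 involve k:
2·Area = [(10·k − (-13)·13) + ((-13)·(-12) − (-6)·k)] + 237
       = 16·k + 562 = 354
⇒ k = -13.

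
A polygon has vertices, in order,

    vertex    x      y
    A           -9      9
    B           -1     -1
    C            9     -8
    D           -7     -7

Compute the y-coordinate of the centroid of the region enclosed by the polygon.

Apply the surveyor's formula. First the cross-terms c_i = x_i·y_{i+1} − x_{i+1}·y_i:
  18, 17, -119, -126  ⇒  2A = -210, A = -105.
Then Σ (y_i + y_{i+1})·c_i = 1524, so ȳ = 1524 / (6·(-105)) = -254/105.

-254/105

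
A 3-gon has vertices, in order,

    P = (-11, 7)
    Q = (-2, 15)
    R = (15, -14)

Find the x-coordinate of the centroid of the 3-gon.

2/3

Apply the shoelace (surveyor's) formula. First the cross-terms c_i = x_i·y_{i+1} − x_{i+1}·y_i:
  -151, -197, -49  ⇒  2A = -397, A = -198.5.
Then Σ (x_i + x_{i+1})·c_i = -794, so x̄ = -794 / (6·(-198.5)) = 2/3.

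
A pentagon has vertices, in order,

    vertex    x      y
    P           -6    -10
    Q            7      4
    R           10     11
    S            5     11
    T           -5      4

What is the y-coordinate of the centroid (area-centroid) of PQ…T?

310/123

Apply the surveyor's formula. First the cross-terms c_i = x_i·y_{i+1} − x_{i+1}·y_i:
  46, 37, 55, 75, 74  ⇒  2A = 287, A = 143.5.
Then Σ (y_i + y_{i+1})·c_i = 2170, so ȳ = 2170 / (6·143.5) = 310/123.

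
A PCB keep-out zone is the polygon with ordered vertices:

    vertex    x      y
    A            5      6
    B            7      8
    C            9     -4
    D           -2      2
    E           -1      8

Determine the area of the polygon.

Apply Gauss's area formula: 2A = Σ (x_i·y_{i+1} − x_{i+1}·y_i), indices taken mod 5.
Cross-terms: -2, -100, 10, -14, -46  ⇒  Σ = -152
Area = |Σ|/2 = 76.

76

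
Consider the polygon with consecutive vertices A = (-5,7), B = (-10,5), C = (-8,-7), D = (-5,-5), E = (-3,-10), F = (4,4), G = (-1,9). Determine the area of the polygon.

150.5

Apply Gauss's area formula: 2A = Σ (x_i·y_{i+1} − x_{i+1}·y_i), indices taken mod 7.
Cross-terms: 45, 110, 5, 35, 28, 40, 38  ⇒  Σ = 301
Area = |Σ|/2 = 150.5.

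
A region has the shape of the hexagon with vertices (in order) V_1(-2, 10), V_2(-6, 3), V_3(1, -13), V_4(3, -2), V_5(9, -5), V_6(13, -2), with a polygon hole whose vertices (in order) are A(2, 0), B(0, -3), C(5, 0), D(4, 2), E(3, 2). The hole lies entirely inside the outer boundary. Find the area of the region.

Outer boundary:
Apply the shoelace formula: 2A = Σ (x_i·y_{i+1} − x_{i+1}·y_i), indices taken mod 6.
Σ = (54) + (75) + (37) + (3) + (47) + (126) = 342
Area = |Σ|/2 = 171.
Hole:
Apply Gauss's area formula: 2A = Σ (x_i·y_{i+1} − x_{i+1}·y_i), indices taken mod 5.
Σ = (-6) + (15) + (10) + (2) + (-4) = 17
Area = |Σ|/2 = 8.5.
Net area = 171 − 8.5 = 162.5.

162.5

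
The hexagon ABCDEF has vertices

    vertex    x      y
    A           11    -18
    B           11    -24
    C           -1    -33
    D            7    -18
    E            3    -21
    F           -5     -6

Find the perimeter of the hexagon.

|AB| = √((0)² + (-6)²) = √36 = 6
|BC| = √((-12)² + (-9)²) = √225 = 15
|CD| = √((8)² + (15)²) = √289 = 17
|DE| = √((-4)² + (-3)²) = √25 = 5
|EF| = √((-8)² + (15)²) = √289 = 17
|FA| = √((16)² + (-12)²) = √400 = 20
Perimeter = 6 + 15 + 17 + 5 + 17 + 20 = 80.

80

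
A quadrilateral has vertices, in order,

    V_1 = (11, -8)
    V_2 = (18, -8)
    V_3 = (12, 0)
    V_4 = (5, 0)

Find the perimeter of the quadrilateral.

34

|V_1V_2| = √((7)² + (0)²) = √49 = 7
|V_2V_3| = √((-6)² + (8)²) = √100 = 10
|V_3V_4| = √((-7)² + (0)²) = √49 = 7
|V_4V_1| = √((6)² + (-8)²) = √100 = 10
Perimeter = 7 + 10 + 7 + 10 = 34.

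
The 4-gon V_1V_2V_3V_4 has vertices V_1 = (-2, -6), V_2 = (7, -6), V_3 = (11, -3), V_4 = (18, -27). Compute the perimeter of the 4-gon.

|V_1V_2| = √((9)² + (0)²) = √81 = 9
|V_2V_3| = √((4)² + (3)²) = √25 = 5
|V_3V_4| = √((7)² + (-24)²) = √625 = 25
|V_4V_1| = √((-20)² + (21)²) = √841 = 29
Perimeter = 9 + 5 + 25 + 29 = 68.

68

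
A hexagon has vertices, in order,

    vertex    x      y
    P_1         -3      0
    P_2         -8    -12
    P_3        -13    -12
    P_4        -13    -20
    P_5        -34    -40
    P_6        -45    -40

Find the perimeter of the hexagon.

124

|P_1P_2| = √((-5)² + (-12)²) = √169 = 13
|P_2P_3| = √((-5)² + (0)²) = √25 = 5
|P_3P_4| = √((0)² + (-8)²) = √64 = 8
|P_4P_5| = √((-21)² + (-20)²) = √841 = 29
|P_5P_6| = √((-11)² + (0)²) = √121 = 11
|P_6P_1| = √((42)² + (40)²) = √3364 = 58
Perimeter = 13 + 5 + 8 + 29 + 11 + 58 = 124.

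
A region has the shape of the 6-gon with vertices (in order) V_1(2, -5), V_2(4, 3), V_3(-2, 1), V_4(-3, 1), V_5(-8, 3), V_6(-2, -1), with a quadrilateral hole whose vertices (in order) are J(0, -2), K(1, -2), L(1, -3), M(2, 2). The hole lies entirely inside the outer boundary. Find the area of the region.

28.5

Outer boundary:
Σ = (26) + (10) + (1) + (-1) + (14) + (12) = 62
Area = |Σ|/2 = 31.
Hole:
Apply the surveyor's formula: 2A = Σ (x_i·y_{i+1} − x_{i+1}·y_i), indices taken mod 4.
Cross-terms: 2, -1, 8, -4  ⇒  Σ = 5
Area = |Σ|/2 = 2.5.
Net area = 31 − 2.5 = 28.5.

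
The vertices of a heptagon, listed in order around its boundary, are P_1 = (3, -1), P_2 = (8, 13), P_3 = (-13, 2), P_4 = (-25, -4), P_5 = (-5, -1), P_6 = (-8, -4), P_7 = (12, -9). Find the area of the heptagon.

Apply the shoelace (surveyor's) formula: 2A = Σ (x_i·y_{i+1} − x_{i+1}·y_i), indices taken mod 7.
Cross-terms: 47, 185, 102, 5, 12, 120, 15  ⇒  Σ = 486
Area = |Σ|/2 = 243.

243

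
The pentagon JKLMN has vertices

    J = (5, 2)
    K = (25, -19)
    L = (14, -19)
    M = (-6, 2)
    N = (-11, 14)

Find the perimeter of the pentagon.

|JK| = √((20)² + (-21)²) = √841 = 29
|KL| = √((-11)² + (0)²) = √121 = 11
|LM| = √((-20)² + (21)²) = √841 = 29
|MN| = √((-5)² + (12)²) = √169 = 13
|NJ| = √((16)² + (-12)²) = √400 = 20
Perimeter = 29 + 11 + 29 + 13 + 20 = 102.

102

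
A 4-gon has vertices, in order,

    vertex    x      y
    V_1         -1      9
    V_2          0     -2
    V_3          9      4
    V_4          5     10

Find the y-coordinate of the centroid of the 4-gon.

Apply the surveyor's formula. First the cross-terms c_i = x_i·y_{i+1} − x_{i+1}·y_i:
  2, 18, 70, 55  ⇒  2A = 145, A = 72.5.
Then Σ (y_i + y_{i+1})·c_i = 2075, so ȳ = 2075 / (6·72.5) = 415/87.

415/87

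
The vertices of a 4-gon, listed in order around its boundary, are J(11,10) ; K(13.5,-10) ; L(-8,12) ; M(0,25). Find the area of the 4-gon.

319

J→K: (11)(-10) − (13.5)(10) = -245
K→L: (13.5)(12) − (-8)(-10) = 82
L→M: (-8)(25) − (0)(12) = -200
M→J: (0)(10) − (11)(25) = -275
Σ = -638
Area = |Σ|/2 = 319.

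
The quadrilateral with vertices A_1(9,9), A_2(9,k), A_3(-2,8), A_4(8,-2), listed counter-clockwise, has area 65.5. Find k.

10

Write out the shoelace sum; only the two edges meeting at A_2 involve k:
2·Area = [(9·k − 9·9) + (9·8 − (-2)·k)] + 30
       = 11·k + 21 = 131
⇒ k = 10.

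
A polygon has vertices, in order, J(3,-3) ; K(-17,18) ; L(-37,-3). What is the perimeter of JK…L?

98

|JK| = √((-20)² + (21)²) = √841 = 29
|KL| = √((-20)² + (-21)²) = √841 = 29
|LJ| = √((40)² + (0)²) = √1600 = 40
Perimeter = 29 + 29 + 40 = 98.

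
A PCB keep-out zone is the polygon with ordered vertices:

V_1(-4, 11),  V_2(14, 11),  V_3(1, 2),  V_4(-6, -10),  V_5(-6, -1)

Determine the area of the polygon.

151.5

Apply the shoelace (surveyor's) formula: 2A = Σ (x_i·y_{i+1} − x_{i+1}·y_i), indices taken mod 5.
V_1→V_2: (-4)(11) − (14)(11) = -198
V_2→V_3: (14)(2) − (1)(11) = 17
V_3→V_4: (1)(-10) − (-6)(2) = 2
V_4→V_5: (-6)(-1) − (-6)(-10) = -54
V_5→V_1: (-6)(11) − (-4)(-1) = -70
Σ = -303
Area = |Σ|/2 = 151.5.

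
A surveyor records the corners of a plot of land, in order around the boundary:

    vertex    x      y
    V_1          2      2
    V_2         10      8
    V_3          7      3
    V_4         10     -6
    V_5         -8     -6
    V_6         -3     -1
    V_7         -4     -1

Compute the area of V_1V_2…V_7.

113.5

Apply Gauss's area formula: 2A = Σ (x_i·y_{i+1} − x_{i+1}·y_i), indices taken mod 7.
Σ = (-4) + (-26) + (-72) + (-108) + (-10) + (-1) + (-6) = -227
Area = |Σ|/2 = 113.5.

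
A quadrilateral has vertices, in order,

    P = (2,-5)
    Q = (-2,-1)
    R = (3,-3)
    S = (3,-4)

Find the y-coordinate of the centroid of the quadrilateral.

-40/13

Apply Gauss's area formula. First the cross-terms c_i = x_i·y_{i+1} − x_{i+1}·y_i:
  -12, 9, -3, -7  ⇒  2A = -13, A = -6.5.
Then Σ (y_i + y_{i+1})·c_i = 120, so ȳ = 120 / (6·(-6.5)) = -40/13.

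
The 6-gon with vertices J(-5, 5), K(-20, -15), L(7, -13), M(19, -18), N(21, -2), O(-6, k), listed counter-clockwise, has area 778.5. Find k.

23

Write out the shoelace sum; only the two edges meeting at O involve k:
2·Area = [(21·k − (-6)·(-2)) + ((-6)·5 − (-5)·k)] + 1001
       = 26·k + 959 = 1557
⇒ k = 23.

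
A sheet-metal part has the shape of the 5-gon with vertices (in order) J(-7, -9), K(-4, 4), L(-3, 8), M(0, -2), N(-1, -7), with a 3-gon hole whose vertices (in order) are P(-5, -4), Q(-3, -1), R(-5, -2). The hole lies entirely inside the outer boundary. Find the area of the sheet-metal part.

Outer boundary:
J→K: (-7)(4) − (-4)(-9) = -64
K→L: (-4)(8) − (-3)(4) = -20
L→M: (-3)(-2) − (0)(8) = 6
M→N: (0)(-7) − (-1)(-2) = -2
N→J: (-1)(-9) − (-7)(-7) = -40
Σ = -120
Area = |Σ|/2 = 60.
Hole:
P→Q: (-5)(-1) − (-3)(-4) = -7
Q→R: (-3)(-2) − (-5)(-1) = 1
R→P: (-5)(-4) − (-5)(-2) = 10
Σ = 4
Area = |Σ|/2 = 2.
Net area = 60 − 2 = 58.

58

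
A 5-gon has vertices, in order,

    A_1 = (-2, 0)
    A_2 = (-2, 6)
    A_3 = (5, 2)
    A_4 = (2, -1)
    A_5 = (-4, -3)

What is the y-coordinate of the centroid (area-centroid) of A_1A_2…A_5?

295/213

Apply the shoelace formula. First the cross-terms c_i = x_i·y_{i+1} − x_{i+1}·y_i:
  -12, -34, -9, -10, -6  ⇒  2A = -71, A = -35.5.
Then Σ (y_i + y_{i+1})·c_i = -295, so ȳ = -295 / (6·(-35.5)) = 295/213.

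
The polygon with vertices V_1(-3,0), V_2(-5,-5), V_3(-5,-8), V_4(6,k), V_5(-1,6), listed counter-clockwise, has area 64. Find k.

The doubled signed area Σ (x_i y_{i+1} − x_{i+1} y_i) is linear in k.
With k=0 it equals 132; the coefficient of k is -4 (from the two edges through V_4).
So -4·k + 132 = 2·64 = 128 ⇒ k = 1.

1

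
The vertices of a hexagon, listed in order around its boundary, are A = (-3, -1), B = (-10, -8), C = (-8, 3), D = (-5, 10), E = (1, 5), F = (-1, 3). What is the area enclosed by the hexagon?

81

Σ = (14) + (-94) + (-65) + (-35) + (8) + (10) = -162
Area = |Σ|/2 = 81.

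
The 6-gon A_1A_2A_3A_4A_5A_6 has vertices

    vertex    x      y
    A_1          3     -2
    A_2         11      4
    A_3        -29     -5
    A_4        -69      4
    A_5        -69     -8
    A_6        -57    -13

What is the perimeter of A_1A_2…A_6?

178

|A_1A_2| = √((8)² + (6)²) = √100 = 10
|A_2A_3| = √((-40)² + (-9)²) = √1681 = 41
|A_3A_4| = √((-40)² + (9)²) = √1681 = 41
|A_4A_5| = √((0)² + (-12)²) = √144 = 12
|A_5A_6| = √((12)² + (-5)²) = √169 = 13
|A_6A_1| = √((60)² + (11)²) = √3721 = 61
Perimeter = 10 + 41 + 41 + 12 + 13 + 61 = 178.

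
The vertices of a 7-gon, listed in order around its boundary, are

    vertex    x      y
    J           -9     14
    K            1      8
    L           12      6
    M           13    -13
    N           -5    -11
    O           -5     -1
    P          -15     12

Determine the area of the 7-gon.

Cross-terms: -86, -90, -234, -208, -50, -75, -102  ⇒  Σ = -845
Area = |Σ|/2 = 422.5.

422.5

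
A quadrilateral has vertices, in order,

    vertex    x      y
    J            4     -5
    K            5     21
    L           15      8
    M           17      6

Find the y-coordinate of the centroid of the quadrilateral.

776/107

Apply the shoelace formula. First the cross-terms c_i = x_i·y_{i+1} − x_{i+1}·y_i:
  109, -275, -46, -109  ⇒  2A = -321, A = -160.5.
Then Σ (y_i + y_{i+1})·c_i = -6984, so ȳ = -6984 / (6·(-160.5)) = 776/107.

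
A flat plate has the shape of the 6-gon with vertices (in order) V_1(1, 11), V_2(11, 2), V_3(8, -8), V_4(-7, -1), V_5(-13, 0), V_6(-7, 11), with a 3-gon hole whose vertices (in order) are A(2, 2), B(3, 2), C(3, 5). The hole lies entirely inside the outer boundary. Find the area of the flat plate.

Outer boundary:
Apply the surveyor's formula: 2A = Σ (x_i·y_{i+1} − x_{i+1}·y_i), indices taken mod 6.
Σ = (-119) + (-104) + (-64) + (-13) + (-143) + (-88) = -531
Area = |Σ|/2 = 265.5.
Hole:
Apply the surveyor's formula: 2A = Σ (x_i·y_{i+1} − x_{i+1}·y_i), indices taken mod 3.
A→B: (2)(2) − (3)(2) = -2
B→C: (3)(5) − (3)(2) = 9
C→A: (3)(2) − (2)(5) = -4
Σ = 3
Area = |Σ|/2 = 1.5.
Net area = 265.5 − 1.5 = 264.

264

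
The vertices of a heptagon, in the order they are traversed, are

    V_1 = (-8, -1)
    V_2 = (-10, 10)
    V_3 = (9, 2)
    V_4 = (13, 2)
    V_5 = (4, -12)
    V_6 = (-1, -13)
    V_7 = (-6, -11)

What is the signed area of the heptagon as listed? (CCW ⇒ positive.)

V_1→V_2: (-8)(10) − (-10)(-1) = -90
V_2→V_3: (-10)(2) − (9)(10) = -110
V_3→V_4: (9)(2) − (13)(2) = -8
V_4→V_5: (13)(-12) − (4)(2) = -164
V_5→V_6: (4)(-13) − (-1)(-12) = -64
V_6→V_7: (-1)(-11) − (-6)(-13) = -67
V_7→V_1: (-6)(-1) − (-8)(-11) = -82
Σ = -585
Signed area = Σ/2 = -292.5 (negative ⇒ clockwise traversal).

-292.5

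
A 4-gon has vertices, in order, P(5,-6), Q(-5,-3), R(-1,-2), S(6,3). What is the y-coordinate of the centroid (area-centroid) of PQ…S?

Apply the shoelace formula. First the cross-terms c_i = x_i·y_{i+1} − x_{i+1}·y_i:
  -45, 7, 9, -51  ⇒  2A = -80, A = -40.
Then Σ (y_i + y_{i+1})·c_i = 532, so ȳ = 532 / (6·(-40)) = -133/60.

-133/60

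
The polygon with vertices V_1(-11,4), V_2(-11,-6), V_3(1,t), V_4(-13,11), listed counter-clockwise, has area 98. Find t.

0

Write out the shoelace sum; only the two edges meeting at V_3 involve t:
2·Area = [((-11)·t − 1·(-6)) + (1·11 − (-13)·t)] + 179
       = 2·t + 196 = 196
⇒ t = 0.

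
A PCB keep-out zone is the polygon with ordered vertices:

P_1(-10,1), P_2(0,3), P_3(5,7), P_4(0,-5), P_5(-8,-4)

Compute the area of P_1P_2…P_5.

79

Apply the shoelace formula: 2A = Σ (x_i·y_{i+1} − x_{i+1}·y_i), indices taken mod 5.
Σ = (-30) + (-15) + (-25) + (-40) + (-48) = -158
Area = |Σ|/2 = 79.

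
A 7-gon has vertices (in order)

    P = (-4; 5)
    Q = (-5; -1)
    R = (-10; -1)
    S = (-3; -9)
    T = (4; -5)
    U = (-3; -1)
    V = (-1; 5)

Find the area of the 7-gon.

71

P→Q: (-4)(-1) − (-5)(5) = 29
Q→R: (-5)(-1) − (-10)(-1) = -5
R→S: (-10)(-9) − (-3)(-1) = 87
S→T: (-3)(-5) − (4)(-9) = 51
T→U: (4)(-1) − (-3)(-5) = -19
U→V: (-3)(5) − (-1)(-1) = -16
V→P: (-1)(5) − (-4)(5) = 15
Σ = 142
Area = |Σ|/2 = 71.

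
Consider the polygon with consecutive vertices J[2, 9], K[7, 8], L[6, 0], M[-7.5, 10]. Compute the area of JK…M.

Apply Gauss's area formula: 2A = Σ (x_i·y_{i+1} − x_{i+1}·y_i), indices taken mod 4.
Σ = (-47) + (-48) + (60) + (-87.5) = -122.5
Area = |Σ|/2 = 61.25.

61.25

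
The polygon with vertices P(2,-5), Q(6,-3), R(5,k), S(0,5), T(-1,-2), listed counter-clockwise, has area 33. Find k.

-2

The doubled signed area Σ (x_i y_{i+1} − x_{i+1} y_i) is linear in k.
With k=0 it equals 78; the coefficient of k is 6 (from the two edges through R).
So 6·k + 78 = 2·33 = 66 ⇒ k = -2.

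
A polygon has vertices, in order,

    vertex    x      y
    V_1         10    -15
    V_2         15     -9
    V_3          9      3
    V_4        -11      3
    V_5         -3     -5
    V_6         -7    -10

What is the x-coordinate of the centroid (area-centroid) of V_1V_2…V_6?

224/65

Apply the shoelace formula. First the cross-terms c_i = x_i·y_{i+1} − x_{i+1}·y_i:
  135, 126, 60, 64, -5, 205  ⇒  2A = 585, A = 292.5.
Then Σ (x_i + x_{i+1})·c_i = 6048, so x̄ = 6048 / (6·292.5) = 224/65.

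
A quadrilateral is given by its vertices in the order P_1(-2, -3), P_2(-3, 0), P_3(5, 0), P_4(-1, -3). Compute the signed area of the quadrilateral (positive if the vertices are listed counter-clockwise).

Apply the surveyor's formula: 2A = Σ (x_i·y_{i+1} − x_{i+1}·y_i), indices taken mod 4.
Σ = (-9) + (0) + (-15) + (-3) = -27
Signed area = Σ/2 = -13.5 (negative ⇒ clockwise traversal).

-13.5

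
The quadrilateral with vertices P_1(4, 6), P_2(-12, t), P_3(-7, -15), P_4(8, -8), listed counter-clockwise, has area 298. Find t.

Write out the shoelace sum; only the two edges meeting at P_2 involve t:
2·Area = [(4·t − (-12)·6) + ((-12)·(-15) − (-7)·t)] + 256
       = 11·t + 508 = 596
⇒ t = 8.

8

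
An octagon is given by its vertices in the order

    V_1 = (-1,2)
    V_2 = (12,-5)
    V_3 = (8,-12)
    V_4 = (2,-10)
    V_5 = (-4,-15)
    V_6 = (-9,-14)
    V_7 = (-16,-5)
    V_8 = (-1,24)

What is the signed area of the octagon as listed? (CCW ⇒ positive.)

Apply the shoelace formula: 2A = Σ (x_i·y_{i+1} − x_{i+1}·y_i), indices taken mod 8.
V_1→V_2: (-1)(-5) − (12)(2) = -19
V_2→V_3: (12)(-12) − (8)(-5) = -104
V_3→V_4: (8)(-10) − (2)(-12) = -56
V_4→V_5: (2)(-15) − (-4)(-10) = -70
V_5→V_6: (-4)(-14) − (-9)(-15) = -79
V_6→V_7: (-9)(-5) − (-16)(-14) = -179
V_7→V_8: (-16)(24) − (-1)(-5) = -389
V_8→V_1: (-1)(2) − (-1)(24) = 22
Σ = -874
Signed area = Σ/2 = -437 (negative ⇒ clockwise traversal).

-437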